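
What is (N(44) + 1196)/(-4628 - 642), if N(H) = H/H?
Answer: -1197/5270 ≈ -0.22713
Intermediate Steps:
N(H) = 1
(N(44) + 1196)/(-4628 - 642) = (1 + 1196)/(-4628 - 642) = 1197/(-5270) = 1197*(-1/5270) = -1197/5270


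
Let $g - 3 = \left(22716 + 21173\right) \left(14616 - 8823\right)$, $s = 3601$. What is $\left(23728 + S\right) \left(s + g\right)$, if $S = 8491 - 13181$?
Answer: $4840460637078$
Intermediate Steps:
$g = 254248980$ ($g = 3 + \left(22716 + 21173\right) \left(14616 - 8823\right) = 3 + 43889 \cdot 5793 = 3 + 254248977 = 254248980$)
$S = -4690$
$\left(23728 + S\right) \left(s + g\right) = \left(23728 - 4690\right) \left(3601 + 254248980\right) = 19038 \cdot 254252581 = 4840460637078$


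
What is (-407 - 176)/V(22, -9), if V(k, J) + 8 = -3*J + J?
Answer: -583/10 ≈ -58.300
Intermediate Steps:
V(k, J) = -8 - 2*J (V(k, J) = -8 + (-3*J + J) = -8 - 2*J)
(-407 - 176)/V(22, -9) = (-407 - 176)/(-8 - 2*(-9)) = -583/(-8 + 18) = -583/10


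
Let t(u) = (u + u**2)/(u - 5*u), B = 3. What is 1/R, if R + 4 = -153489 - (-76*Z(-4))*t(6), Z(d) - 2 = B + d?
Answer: -1/153626 ≈ -6.5093e-6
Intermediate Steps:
Z(d) = 5 + d (Z(d) = 2 + (3 + d) = 5 + d)
t(u) = -(u + u**2)/(4*u) (t(u) = (u + u**2)/((-4*u)) = (u + u**2)*(-1/(4*u)) = -(u + u**2)/(4*u))
R = -153626 (R = -4 + (-153489 - (-76*(5 - 4))*(-1/4 - 1/4*6)) = -4 + (-153489 - (-76*1)*(-1/4 - 3/2)) = -4 + (-153489 - (-76)*(-7)/4) = -4 + (-153489 - 1*133) = -4 + (-153489 - 133) = -4 - 153622 = -153626)
1/R = 1/(-153626) = -1/153626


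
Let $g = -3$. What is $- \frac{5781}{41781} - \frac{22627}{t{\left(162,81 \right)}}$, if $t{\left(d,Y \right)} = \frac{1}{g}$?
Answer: $\frac{945376760}{13927} \approx 67881.0$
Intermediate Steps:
$t{\left(d,Y \right)} = - \frac{1}{3}$ ($t{\left(d,Y \right)} = \frac{1}{-3} = - \frac{1}{3}$)
$- \frac{5781}{41781} - \frac{22627}{t{\left(162,81 \right)}} = - \frac{5781}{41781} - \frac{22627}{- \frac{1}{3}} = \left(-5781\right) \frac{1}{41781} - -67881 = - \frac{1927}{13927} + 67881 = \frac{945376760}{13927}$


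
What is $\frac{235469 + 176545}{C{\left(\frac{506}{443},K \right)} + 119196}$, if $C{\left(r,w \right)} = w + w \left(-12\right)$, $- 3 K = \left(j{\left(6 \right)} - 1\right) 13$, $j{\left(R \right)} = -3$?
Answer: $\frac{618021}{178508} \approx 3.4621$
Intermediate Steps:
$K = \frac{52}{3}$ ($K = - \frac{\left(-3 - 1\right) 13}{3} = - \frac{\left(-4\right) 13}{3} = \left(- \frac{1}{3}\right) \left(-52\right) = \frac{52}{3} \approx 17.333$)
$C{\left(r,w \right)} = - 11 w$ ($C{\left(r,w \right)} = w - 12 w = - 11 w$)
$\frac{235469 + 176545}{C{\left(\frac{506}{443},K \right)} + 119196} = \frac{235469 + 176545}{\left(-11\right) \frac{52}{3} + 119196} = \frac{412014}{- \frac{572}{3} + 119196} = \frac{412014}{\frac{357016}{3}} = 412014 \cdot \frac{3}{357016} = \frac{618021}{178508}$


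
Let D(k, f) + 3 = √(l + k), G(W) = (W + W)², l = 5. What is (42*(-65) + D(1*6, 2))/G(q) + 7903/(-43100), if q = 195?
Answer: -2199731/10925850 + √11/152100 ≈ -0.20131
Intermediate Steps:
G(W) = 4*W² (G(W) = (2*W)² = 4*W²)
D(k, f) = -3 + √(5 + k)
(42*(-65) + D(1*6, 2))/G(q) + 7903/(-43100) = (42*(-65) + (-3 + √(5 + 1*6)))/((4*195²)) + 7903/(-43100) = (-2730 + (-3 + √(5 + 6)))/((4*38025)) + 7903*(-1/43100) = (-2730 + (-3 + √11))/152100 - 7903/43100 = (-2733 + √11)*(1/152100) - 7903/43100 = (-911/50700 + √11/152100) - 7903/43100 = -2199731/10925850 + √11/152100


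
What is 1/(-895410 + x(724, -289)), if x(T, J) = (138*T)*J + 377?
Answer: -1/29769601 ≈ -3.3591e-8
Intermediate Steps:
x(T, J) = 377 + 138*J*T (x(T, J) = 138*J*T + 377 = 377 + 138*J*T)
1/(-895410 + x(724, -289)) = 1/(-895410 + (377 + 138*(-289)*724)) = 1/(-895410 + (377 - 28874568)) = 1/(-895410 - 28874191) = 1/(-29769601) = -1/29769601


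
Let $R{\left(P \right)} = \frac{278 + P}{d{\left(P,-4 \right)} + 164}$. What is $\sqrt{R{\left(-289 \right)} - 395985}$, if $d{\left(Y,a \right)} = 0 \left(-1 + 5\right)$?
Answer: $\frac{i \sqrt{2662603591}}{82} \approx 629.27 i$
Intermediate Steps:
$d{\left(Y,a \right)} = 0$ ($d{\left(Y,a \right)} = 0 \cdot 4 = 0$)
$R{\left(P \right)} = \frac{139}{82} + \frac{P}{164}$ ($R{\left(P \right)} = \frac{278 + P}{0 + 164} = \frac{278 + P}{164} = \left(278 + P\right) \frac{1}{164} = \frac{139}{82} + \frac{P}{164}$)
$\sqrt{R{\left(-289 \right)} - 395985} = \sqrt{\left(\frac{139}{82} + \frac{1}{164} \left(-289\right)\right) - 395985} = \sqrt{\left(\frac{139}{82} - \frac{289}{164}\right) - 395985} = \sqrt{- \frac{11}{164} - 395985} = \sqrt{- \frac{64941551}{164}} = \frac{i \sqrt{2662603591}}{82}$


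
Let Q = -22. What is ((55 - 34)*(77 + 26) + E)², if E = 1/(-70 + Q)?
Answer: 39599010025/8464 ≈ 4.6785e+6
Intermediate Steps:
E = -1/92 (E = 1/(-70 - 22) = 1/(-92) = -1/92 ≈ -0.010870)
((55 - 34)*(77 + 26) + E)² = ((55 - 34)*(77 + 26) - 1/92)² = (21*103 - 1/92)² = (2163 - 1/92)² = (198995/92)² = 39599010025/8464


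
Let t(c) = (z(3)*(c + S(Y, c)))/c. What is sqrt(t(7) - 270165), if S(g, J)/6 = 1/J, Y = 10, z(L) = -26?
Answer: I*sqrt(13239515)/7 ≈ 519.8*I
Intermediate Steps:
S(g, J) = 6/J
t(c) = (-156/c - 26*c)/c (t(c) = (-26*(c + 6/c))/c = (-156/c - 26*c)/c)
sqrt(t(7) - 270165) = sqrt((-26 - 156/7**2) - 270165) = sqrt((-26 - 156*1/49) - 270165) = sqrt((-26 - 156/49) - 270165) = sqrt(-1430/49 - 270165) = sqrt(-13239515/49) = I*sqrt(13239515)/7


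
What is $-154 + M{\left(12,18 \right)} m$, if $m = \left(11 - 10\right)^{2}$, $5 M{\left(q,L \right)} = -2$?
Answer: $- \frac{772}{5} \approx -154.4$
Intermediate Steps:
$M{\left(q,L \right)} = - \frac{2}{5}$ ($M{\left(q,L \right)} = \frac{1}{5} \left(-2\right) = - \frac{2}{5}$)
$m = 1$ ($m = 1^{2} = 1$)
$-154 + M{\left(12,18 \right)} m = -154 - \frac{2}{5} = - \frac{772}{5}$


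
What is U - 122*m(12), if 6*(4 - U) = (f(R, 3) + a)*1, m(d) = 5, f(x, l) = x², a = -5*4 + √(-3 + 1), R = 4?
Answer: -1816/3 - I*√2/6 ≈ -605.33 - 0.2357*I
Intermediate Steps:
a = -20 + I*√2 (a = -20 + √(-2) = -20 + I*√2 ≈ -20.0 + 1.4142*I)
U = 14/3 - I*√2/6 (U = 4 - (4² + (-20 + I*√2))/6 = 4 - (16 + (-20 + I*√2))/6 = 4 - (-4 + I*√2)/6 = 4 + (⅔ - I*√2/6) = 14/3 - I*√2/6 ≈ 4.6667 - 0.2357*I)
U - 122*m(12) = (14/3 - I*√2/6) - 122*5 = (14/3 - I*√2/6) - 610 = -1816/3 - I*√2/6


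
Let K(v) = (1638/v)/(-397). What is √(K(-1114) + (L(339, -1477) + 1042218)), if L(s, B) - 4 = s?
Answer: 2*√12744796018615063/221129 ≈ 1021.1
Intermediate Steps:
L(s, B) = 4 + s
K(v) = -1638/(397*v) (K(v) = (1638/v)*(-1/397) = -1638/(397*v))
√(K(-1114) + (L(339, -1477) + 1042218)) = √(-1638/397/(-1114) + ((4 + 339) + 1042218)) = √(-1638/397*(-1/1114) + (343 + 1042218)) = √(819/221129 + 1042561) = √(230540472188/221129) = 2*√12744796018615063/221129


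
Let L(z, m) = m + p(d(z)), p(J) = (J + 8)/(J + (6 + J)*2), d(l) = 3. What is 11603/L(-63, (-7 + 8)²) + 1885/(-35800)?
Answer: 218076877/28640 ≈ 7614.4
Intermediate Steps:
p(J) = (8 + J)/(12 + 3*J) (p(J) = (8 + J)/(J + (12 + 2*J)) = (8 + J)/(12 + 3*J))
L(z, m) = 11/21 + m (L(z, m) = m + (8 + 3)/(3*(4 + 3)) = m + (⅓)*11/7 = m + (⅓)*(⅐)*11 = m + 11/21 = 11/21 + m)
11603/L(-63, (-7 + 8)²) + 1885/(-35800) = 11603/(11/21 + (-7 + 8)²) + 1885/(-35800) = 11603/(11/21 + 1²) + 1885*(-1/35800) = 11603/(11/21 + 1) - 377/7160 = 11603/(32/21) - 377/7160 = 11603*(21/32) - 377/7160 = 243663/32 - 377/7160 = 218076877/28640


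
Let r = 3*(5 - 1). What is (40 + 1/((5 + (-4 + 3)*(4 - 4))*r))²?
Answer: 5764801/3600 ≈ 1601.3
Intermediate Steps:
r = 12 (r = 3*4 = 12)
(40 + 1/((5 + (-4 + 3)*(4 - 4))*r))² = (40 + 1/((5 + (-4 + 3)*(4 - 4))*12))² = (40 + 1/((5 - 1*0)*12))² = (40 + 1/((5 + 0)*12))² = (40 + 1/(5*12))² = (40 + 1/60)² = (2401/60)² = 5764801/3600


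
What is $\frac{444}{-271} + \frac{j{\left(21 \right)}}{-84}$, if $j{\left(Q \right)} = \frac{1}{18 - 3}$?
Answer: $- \frac{559711}{341460} \approx -1.6392$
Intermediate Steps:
$j{\left(Q \right)} = \frac{1}{15}$
$\frac{444}{-271} + \frac{j{\left(21 \right)}}{-84} = \frac{444}{-271} + \frac{1}{15 \left(-84\right)} = 444 \left(- \frac{1}{271}\right) + \frac{1}{15} \left(- \frac{1}{84}\right) = - \frac{444}{271} - \frac{1}{1260} = - \frac{559711}{341460}$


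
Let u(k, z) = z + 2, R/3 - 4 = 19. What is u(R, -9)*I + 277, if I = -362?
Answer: 2811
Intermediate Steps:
R = 69 (R = 12 + 3*19 = 12 + 57 = 69)
u(k, z) = 2 + z
u(R, -9)*I + 277 = (2 - 9)*(-362) + 277 = -7*(-362) + 277 = 2534 + 277 = 2811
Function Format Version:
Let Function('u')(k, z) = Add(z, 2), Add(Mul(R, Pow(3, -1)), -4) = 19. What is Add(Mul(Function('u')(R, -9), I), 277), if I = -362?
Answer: 2811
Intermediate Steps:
R = 69 (R = Add(12, Mul(3, 19)) = Add(12, 57) = 69)
Function('u')(k, z) = Add(2, z)
Add(Mul(Function('u')(R, -9), I), 277) = Add(Mul(Add(2, -9), -362), 277) = Add(Mul(-7, -362), 277) = Add(2534, 277) = 2811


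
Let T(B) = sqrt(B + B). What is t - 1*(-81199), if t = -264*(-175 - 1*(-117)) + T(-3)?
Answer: 96511 + I*sqrt(6) ≈ 96511.0 + 2.4495*I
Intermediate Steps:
T(B) = sqrt(2)*sqrt(B) (T(B) = sqrt(2*B) = sqrt(2)*sqrt(B))
t = 15312 + I*sqrt(6) (t = -264*(-175 - 1*(-117)) + sqrt(2)*sqrt(-3) = -264*(-175 + 117) + sqrt(2)*(I*sqrt(3)) = -264*(-58) + I*sqrt(6) = 15312 + I*sqrt(6) ≈ 15312.0 + 2.4495*I)
t - 1*(-81199) = (15312 + I*sqrt(6)) - 1*(-81199) = (15312 + I*sqrt(6)) + 81199 = 96511 + I*sqrt(6)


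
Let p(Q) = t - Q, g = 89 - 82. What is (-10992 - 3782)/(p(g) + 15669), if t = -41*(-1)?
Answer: -14774/15703 ≈ -0.94084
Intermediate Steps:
t = 41
g = 7
p(Q) = 41 - Q
(-10992 - 3782)/(p(g) + 15669) = (-10992 - 3782)/((41 - 1*7) + 15669) = -14774/((41 - 7) + 15669) = -14774/(34 + 15669) = -14774/15703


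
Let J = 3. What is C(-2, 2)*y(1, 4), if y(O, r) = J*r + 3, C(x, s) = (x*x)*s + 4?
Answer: 180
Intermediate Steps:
C(x, s) = 4 + s*x**2 (C(x, s) = x**2*s + 4 = s*x**2 + 4 = 4 + s*x**2)
y(O, r) = 3 + 3*r (y(O, r) = 3*r + 3 = 3 + 3*r)
C(-2, 2)*y(1, 4) = (4 + 2*(-2)**2)*(3 + 3*4) = (4 + 2*4)*(3 + 12) = (4 + 8)*15 = 12*15 = 180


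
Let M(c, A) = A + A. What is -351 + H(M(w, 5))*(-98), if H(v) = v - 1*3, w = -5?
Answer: -1037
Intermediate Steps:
M(c, A) = 2*A
H(v) = -3 + v (H(v) = v - 3 = -3 + v)
-351 + H(M(w, 5))*(-98) = -351 + (-3 + 2*5)*(-98) = -351 + (-3 + 10)*(-98) = -351 + 7*(-98) = -351 - 686 = -1037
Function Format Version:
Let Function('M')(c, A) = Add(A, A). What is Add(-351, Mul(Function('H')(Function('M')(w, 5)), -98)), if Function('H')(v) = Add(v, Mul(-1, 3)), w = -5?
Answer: -1037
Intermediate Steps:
Function('M')(c, A) = Mul(2, A)
Function('H')(v) = Add(-3, v) (Function('H')(v) = Add(v, -3) = Add(-3, v))
Add(-351, Mul(Function('H')(Function('M')(w, 5)), -98)) = Add(-351, Mul(Add(-3, Mul(2, 5)), -98)) = Add(-351, Mul(Add(-3, 10), -98)) = Add(-351, Mul(7, -98)) = Add(-351, -686) = -1037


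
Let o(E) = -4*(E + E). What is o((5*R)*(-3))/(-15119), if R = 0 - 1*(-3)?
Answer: -360/15119 ≈ -0.023811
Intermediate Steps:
R = 3 (R = 0 + 3 = 3)
o(E) = -8*E
o((5*R)*(-3))/(-15119) = -8*5*3*(-3)/(-15119) = -120*(-3)*(-1/15119) = -8*(-45)*(-1/15119) = 360*(-1/15119) = -360/15119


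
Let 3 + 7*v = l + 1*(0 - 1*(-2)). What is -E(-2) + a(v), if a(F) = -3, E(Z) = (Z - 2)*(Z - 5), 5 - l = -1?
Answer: -31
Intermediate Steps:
l = 6 (l = 5 - 1*(-1) = 5 + 1 = 6)
E(Z) = (-5 + Z)*(-2 + Z) (E(Z) = (-2 + Z)*(-5 + Z) = (-5 + Z)*(-2 + Z))
v = 5/7 (v = -3/7 + (6 + 1*(0 - 1*(-2)))/7 = -3/7 + (6 + 1*(0 + 2))/7 = -3/7 + (6 + 1*2)/7 = -3/7 + (6 + 2)/7 = -3/7 + (⅐)*8 = -3/7 + 8/7 = 5/7 ≈ 0.71429)
-E(-2) + a(v) = -(10 + (-2)² - 7*(-2)) - 3 = -(10 + 4 + 14) - 3 = -1*28 - 3 = -28 - 3 = -31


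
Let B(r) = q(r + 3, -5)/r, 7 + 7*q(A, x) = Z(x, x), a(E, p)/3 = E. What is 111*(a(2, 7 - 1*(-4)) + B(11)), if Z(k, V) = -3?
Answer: 50172/77 ≈ 651.58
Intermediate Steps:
a(E, p) = 3*E
q(A, x) = -10/7 (q(A, x) = -1 + (⅐)*(-3) = -1 - 3/7 = -10/7)
B(r) = -10/(7*r)
111*(a(2, 7 - 1*(-4)) + B(11)) = 111*(3*2 - 10/7/11) = 111*(6 - 10/7*1/11) = 111*(6 - 10/77) = 111*(452/77) = 50172/77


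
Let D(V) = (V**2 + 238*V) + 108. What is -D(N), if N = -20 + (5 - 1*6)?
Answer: 4449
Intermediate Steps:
N = -21 (N = -20 + (5 - 6) = -20 - 1 = -21)
D(V) = 108 + V**2 + 238*V
-D(N) = -(108 + (-21)**2 + 238*(-21)) = -(108 + 441 - 4998) = -1*(-4449) = 4449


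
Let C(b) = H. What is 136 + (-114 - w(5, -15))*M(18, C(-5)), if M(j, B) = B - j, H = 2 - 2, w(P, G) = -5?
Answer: 2098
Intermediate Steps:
H = 0
C(b) = 0
136 + (-114 - w(5, -15))*M(18, C(-5)) = 136 + (-114 - 1*(-5))*(0 - 1*18) = 136 + (-114 + 5)*(0 - 18) = 136 - 109*(-18) = 136 + 1962 = 2098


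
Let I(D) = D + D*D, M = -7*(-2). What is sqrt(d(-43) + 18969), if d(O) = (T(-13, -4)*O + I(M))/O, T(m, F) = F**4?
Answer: sqrt(35537995)/43 ≈ 138.64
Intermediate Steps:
M = 14
I(D) = D + D**2
d(O) = (210 + 256*O)/O (d(O) = ((-4)**4*O + 14*(1 + 14))/O = (256*O + 14*15)/O = (256*O + 210)/O = (210 + 256*O)/O)
sqrt(d(-43) + 18969) = sqrt((256 + 210/(-43)) + 18969) = sqrt((256 + 210*(-1/43)) + 18969) = sqrt((256 - 210/43) + 18969) = sqrt(10798/43 + 18969) = sqrt(826465/43) = sqrt(35537995)/43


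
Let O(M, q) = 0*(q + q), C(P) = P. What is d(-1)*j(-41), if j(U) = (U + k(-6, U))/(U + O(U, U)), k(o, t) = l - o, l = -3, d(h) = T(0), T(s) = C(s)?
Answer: 0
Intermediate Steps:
T(s) = s
d(h) = 0
O(M, q) = 0 (O(M, q) = 0*(2*q) = 0)
k(o, t) = -3 - o
j(U) = (3 + U)/U (j(U) = (U + (-3 - 1*(-6)))/(U + 0) = (U + (-3 + 6))/U = (U + 3)/U = (3 + U)/U)
d(-1)*j(-41) = 0*((3 - 41)/(-41)) = 0*(-1/41*(-38)) = 0*(38/41) = 0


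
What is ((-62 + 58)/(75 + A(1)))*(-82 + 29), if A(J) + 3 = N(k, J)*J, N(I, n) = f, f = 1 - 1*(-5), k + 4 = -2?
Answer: 106/39 ≈ 2.7179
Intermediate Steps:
k = -6 (k = -4 - 2 = -6)
f = 6 (f = 1 + 5 = 6)
N(I, n) = 6
A(J) = -3 + 6*J
((-62 + 58)/(75 + A(1)))*(-82 + 29) = ((-62 + 58)/(75 + (-3 + 6*1)))*(-82 + 29) = -4/(75 + (-3 + 6))*(-53) = -4/(75 + 3)*(-53) = -4/78*(-53) = -4*1/78*(-53) = -2/39*(-53) = 106/39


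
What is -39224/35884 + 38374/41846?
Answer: -4720623/26814319 ≈ -0.17605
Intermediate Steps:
-39224/35884 + 38374/41846 = -39224*1/35884 + 38374*(1/41846) = -9806/8971 + 2741/2989 = -4720623/26814319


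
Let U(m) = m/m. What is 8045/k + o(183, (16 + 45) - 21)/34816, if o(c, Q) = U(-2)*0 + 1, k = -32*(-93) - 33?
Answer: 280097663/102463488 ≈ 2.7336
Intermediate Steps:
U(m) = 1
k = 2943 (k = 2976 - 33 = 2943)
o(c, Q) = 1 (o(c, Q) = 1*0 + 1 = 0 + 1 = 1)
8045/k + o(183, (16 + 45) - 21)/34816 = 8045/2943 + 1/34816 = 280097663/102463488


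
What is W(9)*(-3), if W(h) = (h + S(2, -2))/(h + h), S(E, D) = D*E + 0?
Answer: -⅚ ≈ -0.83333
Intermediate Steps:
S(E, D) = D*E
W(h) = (-4 + h)/(2*h) (W(h) = (h - 2*2)/(h + h) = (h - 4)/((2*h)) = (-4 + h)*(1/(2*h)) = (-4 + h)/(2*h))
W(9)*(-3) = ((½)*(-4 + 9)/9)*(-3) = ((½)*(⅑)*5)*(-3) = (5/18)*(-3) = -⅚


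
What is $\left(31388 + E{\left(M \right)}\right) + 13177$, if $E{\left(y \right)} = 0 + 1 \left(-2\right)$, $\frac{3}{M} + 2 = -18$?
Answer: $44563$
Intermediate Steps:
$M = - \frac{3}{20}$ ($M = \frac{3}{-2 - 18} = \frac{3}{-20} = 3 \left(- \frac{1}{20}\right) = - \frac{3}{20} \approx -0.15$)
$E{\left(y \right)} = -2$ ($E{\left(y \right)} = 0 - 2 = -2$)
$\left(31388 + E{\left(M \right)}\right) + 13177 = \left(31388 - 2\right) + 13177 = 31386 + 13177 = 44563$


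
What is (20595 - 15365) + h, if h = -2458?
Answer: 2772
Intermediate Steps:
(20595 - 15365) + h = (20595 - 15365) - 2458 = 5230 - 2458 = 2772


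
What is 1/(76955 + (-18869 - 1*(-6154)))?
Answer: 1/64240 ≈ 1.5567e-5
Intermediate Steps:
1/(76955 + (-18869 - 1*(-6154))) = 1/(76955 + (-18869 + 6154)) = 1/(76955 - 12715) = 1/64240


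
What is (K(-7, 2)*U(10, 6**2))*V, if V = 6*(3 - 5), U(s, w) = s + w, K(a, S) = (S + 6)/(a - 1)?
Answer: 552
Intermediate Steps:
K(a, S) = (6 + S)/(-1 + a)
V = -12 (V = 6*(-2) = -12)
(K(-7, 2)*U(10, 6**2))*V = (((6 + 2)/(-1 - 7))*(10 + 6**2))*(-12) = ((8/(-8))*(10 + 36))*(-12) = (-1/8*8*46)*(-12) = -1*46*(-12) = -46*(-12) = 552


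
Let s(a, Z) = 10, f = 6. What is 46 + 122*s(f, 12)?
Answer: 1266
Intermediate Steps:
46 + 122*s(f, 12) = 46 + 122*10 = 46 + 1220 = 1266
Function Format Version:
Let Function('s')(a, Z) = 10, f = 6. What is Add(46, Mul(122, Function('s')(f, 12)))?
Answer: 1266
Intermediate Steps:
Add(46, Mul(122, Function('s')(f, 12))) = Add(46, Mul(122, 10)) = Add(46, 1220) = 1266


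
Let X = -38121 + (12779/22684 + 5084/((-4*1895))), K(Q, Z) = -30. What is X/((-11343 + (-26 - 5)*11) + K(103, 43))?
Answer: 1638680782939/503540112520 ≈ 3.2543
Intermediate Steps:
X = -1638680782939/42986180 (X = -38121 + (12779*(1/22684) + 5084/(-7580)) = -38121 + (12779/22684 + 5084*(-1/7580)) = -38121 + (12779/22684 - 1271/1895) = -38121 - 4615159/42986180 = -1638680782939/42986180 ≈ -38121.)
X/((-11343 + (-26 - 5)*11) + K(103, 43)) = -1638680782939/(42986180*((-11343 + (-26 - 5)*11) - 30)) = -1638680782939/(42986180*((-11343 - 31*11) - 30)) = -1638680782939/(42986180*((-11343 - 341) - 30)) = -1638680782939/(42986180*(-11684 - 30)) = -1638680782939/42986180/(-11714) = -1638680782939/42986180*(-1/11714) = 1638680782939/503540112520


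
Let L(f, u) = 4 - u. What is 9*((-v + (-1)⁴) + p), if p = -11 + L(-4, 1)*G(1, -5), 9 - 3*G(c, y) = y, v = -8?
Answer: 108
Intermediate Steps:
G(c, y) = 3 - y/3
p = 3 (p = -11 + (4 - 1*1)*(3 - ⅓*(-5)) = -11 + (4 - 1)*(3 + 5/3) = -11 + 3*(14/3) = -11 + 14 = 3)
9*((-v + (-1)⁴) + p) = 9*((-1*(-8) + (-1)⁴) + 3) = 9*((8 + 1) + 3) = 9*(9 + 3) = 9*12 = 108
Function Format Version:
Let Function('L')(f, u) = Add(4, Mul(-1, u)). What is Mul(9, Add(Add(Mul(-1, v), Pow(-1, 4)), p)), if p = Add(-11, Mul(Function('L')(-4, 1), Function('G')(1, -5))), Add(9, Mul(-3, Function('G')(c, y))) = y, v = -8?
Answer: 108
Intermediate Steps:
Function('G')(c, y) = Add(3, Mul(Rational(-1, 3), y))
p = 3 (p = Add(-11, Mul(Add(4, Mul(-1, 1)), Add(3, Mul(Rational(-1, 3), -5)))) = Add(-11, Mul(Add(4, -1), Add(3, Rational(5, 3)))) = Add(-11, Mul(3, Rational(14, 3))) = Add(-11, 14) = 3)
Mul(9, Add(Add(Mul(-1, v), Pow(-1, 4)), p)) = Mul(9, Add(Add(Mul(-1, -8), Pow(-1, 4)), 3)) = Mul(9, Add(Add(8, 1), 3)) = Mul(9, Add(9, 3)) = Mul(9, 12) = 108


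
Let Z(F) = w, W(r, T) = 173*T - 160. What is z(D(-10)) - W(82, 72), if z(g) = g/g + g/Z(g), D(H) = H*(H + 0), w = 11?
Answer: -135145/11 ≈ -12286.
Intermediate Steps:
W(r, T) = -160 + 173*T
Z(F) = 11
D(H) = H**2 (D(H) = H*H = H**2)
z(g) = 1 + g/11 (z(g) = g/g + g/11 = 1 + g*(1/11) = 1 + g/11)
z(D(-10)) - W(82, 72) = (1 + (1/11)*(-10)**2) - (-160 + 173*72) = (1 + (1/11)*100) - (-160 + 12456) = (1 + 100/11) - 1*12296 = 111/11 - 12296 = -135145/11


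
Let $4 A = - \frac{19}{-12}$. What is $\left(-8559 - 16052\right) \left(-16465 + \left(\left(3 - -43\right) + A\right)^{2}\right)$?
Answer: $\frac{811568176741}{2304} \approx 3.5224 \cdot 10^{8}$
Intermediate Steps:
$A = \frac{19}{48}$ ($A = \frac{\left(-19\right) \frac{1}{-12}}{4} = \frac{\left(-19\right) \left(- \frac{1}{12}\right)}{4} = \frac{1}{4} \cdot \frac{19}{12} = \frac{19}{48} \approx 0.39583$)
$\left(-8559 - 16052\right) \left(-16465 + \left(\left(3 - -43\right) + A\right)^{2}\right) = \left(-8559 - 16052\right) \left(-16465 + \left(\left(3 - -43\right) + \frac{19}{48}\right)^{2}\right) = - 24611 \left(-16465 + \left(\left(3 + 43\right) + \frac{19}{48}\right)^{2}\right) = - 24611 \left(-16465 + \left(46 + \frac{19}{48}\right)^{2}\right) = - 24611 \left(-16465 + \left(\frac{2227}{48}\right)^{2}\right) = - 24611 \left(-16465 + \frac{4959529}{2304}\right) = \left(-24611\right) \left(- \frac{32975831}{2304}\right) = \frac{811568176741}{2304}$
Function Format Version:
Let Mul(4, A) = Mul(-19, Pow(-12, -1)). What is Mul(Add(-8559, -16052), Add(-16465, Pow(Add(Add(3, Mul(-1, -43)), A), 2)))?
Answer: Rational(811568176741, 2304) ≈ 3.5224e+8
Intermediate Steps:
A = Rational(19, 48) (A = Mul(Rational(1, 4), Mul(-19, Pow(-12, -1))) = Mul(Rational(1, 4), Mul(-19, Rational(-1, 12))) = Mul(Rational(1, 4), Rational(19, 12)) = Rational(19, 48) ≈ 0.39583)
Mul(Add(-8559, -16052), Add(-16465, Pow(Add(Add(3, Mul(-1, -43)), A), 2))) = Mul(Add(-8559, -16052), Add(-16465, Pow(Add(Add(3, Mul(-1, -43)), Rational(19, 48)), 2))) = Mul(-24611, Add(-16465, Pow(Add(Add(3, 43), Rational(19, 48)), 2))) = Mul(-24611, Add(-16465, Pow(Add(46, Rational(19, 48)), 2))) = Mul(-24611, Add(-16465, Pow(Rational(2227, 48), 2))) = Mul(-24611, Add(-16465, Rational(4959529, 2304))) = Mul(-24611, Rational(-32975831, 2304)) = Rational(811568176741, 2304)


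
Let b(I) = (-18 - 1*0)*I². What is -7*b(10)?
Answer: 12600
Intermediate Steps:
b(I) = -18*I² (b(I) = (-18 + 0)*I² = -18*I²)
-7*b(10) = -(-126)*10² = -(-126)*100 = -7*(-1800) = 12600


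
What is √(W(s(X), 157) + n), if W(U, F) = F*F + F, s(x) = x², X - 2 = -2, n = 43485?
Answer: √68291 ≈ 261.33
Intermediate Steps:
X = 0 (X = 2 - 2 = 0)
W(U, F) = F + F² (W(U, F) = F² + F = F + F²)
√(W(s(X), 157) + n) = √(157*(1 + 157) + 43485) = √(157*158 + 43485) = √(24806 + 43485) = √68291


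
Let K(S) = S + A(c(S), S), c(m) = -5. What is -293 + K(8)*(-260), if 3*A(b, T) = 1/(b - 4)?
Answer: -63811/27 ≈ -2363.4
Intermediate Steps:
A(b, T) = 1/(3*(-4 + b)) (A(b, T) = 1/(3*(b - 4)) = 1/(3*(-4 + b)))
K(S) = -1/27 + S (K(S) = S + 1/(3*(-4 - 5)) = S + (⅓)/(-9) = S + (⅓)*(-⅑) = S - 1/27 = -1/27 + S)
-293 + K(8)*(-260) = -293 + (-1/27 + 8)*(-260) = -293 + (215/27)*(-260) = -293 - 55900/27 = -63811/27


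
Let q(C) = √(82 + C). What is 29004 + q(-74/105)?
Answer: 29004 + 2*√224070/105 ≈ 29013.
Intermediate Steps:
29004 + q(-74/105) = 29004 + √(82 - 74/105) = 29004 + √(8536/105) = 29004 + 2*√224070/105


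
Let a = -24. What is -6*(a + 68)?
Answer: -264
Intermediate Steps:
-6*(a + 68) = -6*(-24 + 68) = -6*44 = -264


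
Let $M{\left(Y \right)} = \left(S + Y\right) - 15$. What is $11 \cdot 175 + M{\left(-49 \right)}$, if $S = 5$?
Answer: $1866$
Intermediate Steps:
$M{\left(Y \right)} = -10 + Y$ ($M{\left(Y \right)} = \left(5 + Y\right) - 15 = -10 + Y$)
$11 \cdot 175 + M{\left(-49 \right)} = 11 \cdot 175 - 59 = 1925 - 59 = 1866$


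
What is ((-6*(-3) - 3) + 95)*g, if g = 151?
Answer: 16610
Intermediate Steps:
((-6*(-3) - 3) + 95)*g = ((-6*(-3) - 3) + 95)*151 = ((18 - 3) + 95)*151 = (15 + 95)*151 = 110*151 = 16610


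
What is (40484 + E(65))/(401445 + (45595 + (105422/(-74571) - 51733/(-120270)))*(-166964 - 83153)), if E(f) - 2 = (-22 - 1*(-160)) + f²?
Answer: -6384685251910/1623388638941037277 ≈ -3.9329e-6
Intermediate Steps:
E(f) = 140 + f² (E(f) = 2 + ((-22 - 1*(-160)) + f²) = 2 + ((-22 + 160) + f²) = 2 + (138 + f²) = 140 + f²)
(40484 + E(65))/(401445 + (45595 + (105422/(-74571) - 51733/(-120270)))*(-166964 - 83153)) = (40484 + (140 + 65²))/(401445 + (45595 + (105422/(-74571) - 51733/(-120270)))*(-166964 - 83153)) = (40484 + (140 + 4225))/(401445 + (45595 + (105422*(-1/74571) - 51733*(-1/120270)))*(-250117)) = (40484 + 4365)/(401445 + (45595 + (-105422/74571 + 51733/120270))*(-250117)) = 44849/(401445 + (45595 - 980146933/996517130)*(-250117)) = 44849/(401445 + (45435218395417/996517130)*(-250117)) = 44849/(401445 - 1623445788486644827/142359590) = 44849/(-1623388638941037277/142359590) = 44849*(-142359590/1623388638941037277) = -6384685251910/1623388638941037277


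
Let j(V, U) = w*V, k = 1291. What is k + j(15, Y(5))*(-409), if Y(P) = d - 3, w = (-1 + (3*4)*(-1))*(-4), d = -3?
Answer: -317729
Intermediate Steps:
w = 52 (w = (-1 + 12*(-1))*(-4) = (-1 - 12)*(-4) = -13*(-4) = 52)
Y(P) = -6 (Y(P) = -3 - 3 = -6)
j(V, U) = 52*V
k + j(15, Y(5))*(-409) = 1291 + (52*15)*(-409) = 1291 + 780*(-409) = 1291 - 319020 = -317729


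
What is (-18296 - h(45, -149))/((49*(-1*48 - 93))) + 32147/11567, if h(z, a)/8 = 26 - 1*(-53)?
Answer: 63006257/11416629 ≈ 5.5188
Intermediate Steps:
h(z, a) = 632 (h(z, a) = 8*(26 - 1*(-53)) = 8*(26 + 53) = 8*79 = 632)
(-18296 - h(45, -149))/((49*(-1*48 - 93))) + 32147/11567 = (-18296 - 1*632)/((49*(-1*48 - 93))) + 32147/11567 = (-18296 - 632)/((49*(-48 - 93))) + 32147*(1/11567) = -18928/(49*(-141)) + 32147/11567 = -18928/(-6909) + 32147/11567 = -18928*(-1/6909) + 32147/11567 = 2704/987 + 32147/11567 = 63006257/11416629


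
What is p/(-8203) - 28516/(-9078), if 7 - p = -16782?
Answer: 40753103/37233417 ≈ 1.0945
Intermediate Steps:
p = 16789 (p = 7 - 1*(-16782) = 7 + 16782 = 16789)
p/(-8203) - 28516/(-9078) = 16789/(-8203) - 28516/(-9078) = 16789*(-1/8203) - 28516*(-1/9078) = -16789/8203 + 14258/4539 = 40753103/37233417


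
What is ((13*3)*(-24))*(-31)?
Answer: 29016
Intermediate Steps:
((13*3)*(-24))*(-31) = (39*(-24))*(-31) = -936*(-31) = 29016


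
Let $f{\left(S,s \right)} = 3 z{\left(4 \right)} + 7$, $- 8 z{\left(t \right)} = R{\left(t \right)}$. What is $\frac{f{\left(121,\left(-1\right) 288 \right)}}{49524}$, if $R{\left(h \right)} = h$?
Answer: $\frac{11}{99048} \approx 0.00011106$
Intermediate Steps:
$z{\left(t \right)} = - \frac{t}{8}$
$f{\left(S,s \right)} = \frac{11}{2}$ ($f{\left(S,s \right)} = 3 \left(\left(- \frac{1}{8}\right) 4\right) + 7 = 3 \left(- \frac{1}{2}\right) + 7 = - \frac{3}{2} + 7 = \frac{11}{2}$)
$\frac{f{\left(121,\left(-1\right) 288 \right)}}{49524} = \frac{11}{2 \cdot 49524} = \frac{11}{2} \cdot \frac{1}{49524} = \frac{11}{99048}$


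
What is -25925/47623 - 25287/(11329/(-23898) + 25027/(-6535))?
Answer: 188053303807961005/32008859419603 ≈ 5875.0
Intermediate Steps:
-25925/47623 - 25287/(11329/(-23898) + 25027/(-6535)) = -25925*1/47623 - 25287/(11329*(-1/23898) + 25027*(-1/6535)) = -25925/47623 - 25287/(-11329/23898 - 25027/6535) = -25925/47623 - 25287/(-672130261/156173430) = -25925/47623 - 25287*(-156173430/672130261) = -25925/47623 + 3949157524410/672130261 = 188053303807961005/32008859419603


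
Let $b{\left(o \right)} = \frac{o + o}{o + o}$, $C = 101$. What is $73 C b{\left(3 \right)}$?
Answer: $7373$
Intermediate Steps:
$b{\left(o \right)} = 1$ ($b{\left(o \right)} = \frac{2 o}{2 o} = 2 o \frac{1}{2 o} = 1$)
$73 C b{\left(3 \right)} = 73 \cdot 101 \cdot 1 = 7373 \cdot 1 = 7373$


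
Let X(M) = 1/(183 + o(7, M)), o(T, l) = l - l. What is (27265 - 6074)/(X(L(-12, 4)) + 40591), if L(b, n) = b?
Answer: 3877953/7428154 ≈ 0.52206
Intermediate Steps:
o(T, l) = 0
X(M) = 1/183 (X(M) = 1/(183 + 0) = 1/183)
(27265 - 6074)/(X(L(-12, 4)) + 40591) = (27265 - 6074)/(1/183 + 40591) = 21191/(7428154/183) = 21191*(183/7428154) = 3877953/7428154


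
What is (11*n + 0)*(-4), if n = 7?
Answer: -308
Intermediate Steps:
(11*n + 0)*(-4) = (11*7 + 0)*(-4) = (77 + 0)*(-4) = 77*(-4) = -308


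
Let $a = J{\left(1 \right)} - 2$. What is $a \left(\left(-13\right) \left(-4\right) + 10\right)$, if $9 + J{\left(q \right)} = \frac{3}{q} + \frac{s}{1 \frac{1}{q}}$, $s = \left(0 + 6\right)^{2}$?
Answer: $1736$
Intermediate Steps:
$s = 36$ ($s = 6^{2} = 36$)
$J{\left(q \right)} = -9 + \frac{3}{q} + 36 q$ ($J{\left(q \right)} = -9 + \left(\frac{3}{q} + \frac{36}{1 \frac{1}{q}}\right) = -9 + \left(\frac{3}{q} + \frac{36}{\frac{1}{q}}\right) = -9 + \left(\frac{3}{q} + 36 q\right) = -9 + \frac{3}{q} + 36 q$)
$a = 28$ ($a = \left(-9 + \frac{3}{1} + 36 \cdot 1\right) - 2 = \left(-9 + 3 \cdot 1 + 36\right) - 2 = \left(-9 + 3 + 36\right) - 2 = 30 - 2 = 28$)
$a \left(\left(-13\right) \left(-4\right) + 10\right) = 28 \left(\left(-13\right) \left(-4\right) + 10\right) = 28 \left(52 + 10\right) = 28 \cdot 62 = 1736$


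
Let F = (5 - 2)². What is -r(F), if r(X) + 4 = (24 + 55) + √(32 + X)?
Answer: -75 - √41 ≈ -81.403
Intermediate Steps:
F = 9 (F = 3² = 9)
r(X) = 75 + √(32 + X) (r(X) = -4 + ((24 + 55) + √(32 + X)) = -4 + (79 + √(32 + X)) = 75 + √(32 + X))
-r(F) = -(75 + √(32 + 9)) = -(75 + √41) = -75 - √41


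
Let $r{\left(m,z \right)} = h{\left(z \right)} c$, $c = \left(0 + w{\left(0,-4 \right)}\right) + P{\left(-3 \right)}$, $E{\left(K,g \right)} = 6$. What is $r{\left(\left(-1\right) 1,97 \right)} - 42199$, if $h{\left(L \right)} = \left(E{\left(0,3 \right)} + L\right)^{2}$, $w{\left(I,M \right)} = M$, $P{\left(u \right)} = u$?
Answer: $-116462$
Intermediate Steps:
$c = -7$ ($c = \left(0 - 4\right) - 3 = -4 - 3 = -7$)
$h{\left(L \right)} = \left(6 + L\right)^{2}$
$r{\left(m,z \right)} = - 7 \left(6 + z\right)^{2}$ ($r{\left(m,z \right)} = \left(6 + z\right)^{2} \left(-7\right) = - 7 \left(6 + z\right)^{2}$)
$r{\left(\left(-1\right) 1,97 \right)} - 42199 = - 7 \left(6 + 97\right)^{2} - 42199 = - 7 \cdot 103^{2} - 42199 = \left(-7\right) 10609 - 42199 = -74263 - 42199 = -116462$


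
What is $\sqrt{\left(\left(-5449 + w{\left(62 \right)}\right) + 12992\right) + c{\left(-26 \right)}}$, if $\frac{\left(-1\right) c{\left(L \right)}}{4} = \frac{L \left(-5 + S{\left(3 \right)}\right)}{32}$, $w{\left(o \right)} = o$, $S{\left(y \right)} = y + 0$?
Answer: $\frac{\sqrt{30394}}{2} \approx 87.169$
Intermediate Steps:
$S{\left(y \right)} = y$
$c{\left(L \right)} = \frac{L}{4}$ ($c{\left(L \right)} = - 4 \frac{L \left(-5 + 3\right)}{32} = - 4 L \left(-2\right) \frac{1}{32} = - 4 - 2 L \frac{1}{32} = - 4 \left(- \frac{L}{16}\right) = \frac{L}{4}$)
$\sqrt{\left(\left(-5449 + w{\left(62 \right)}\right) + 12992\right) + c{\left(-26 \right)}} = \sqrt{\left(\left(-5449 + 62\right) + 12992\right) + \frac{1}{4} \left(-26\right)} = \sqrt{\left(-5387 + 12992\right) - \frac{13}{2}} = \sqrt{7605 - \frac{13}{2}} = \sqrt{\frac{15197}{2}} = \frac{\sqrt{30394}}{2}$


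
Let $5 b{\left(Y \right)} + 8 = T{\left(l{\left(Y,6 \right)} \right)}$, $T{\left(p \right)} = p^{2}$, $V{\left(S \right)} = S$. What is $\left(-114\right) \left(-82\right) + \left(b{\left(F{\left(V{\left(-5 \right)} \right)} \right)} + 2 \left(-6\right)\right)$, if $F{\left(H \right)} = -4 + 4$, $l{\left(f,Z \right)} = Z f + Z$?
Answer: $\frac{46708}{5} \approx 9341.6$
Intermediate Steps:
$l{\left(f,Z \right)} = Z + Z f$
$F{\left(H \right)} = 0$
$b{\left(Y \right)} = - \frac{8}{5} + \frac{\left(6 + 6 Y\right)^{2}}{5}$ ($b{\left(Y \right)} = - \frac{8}{5} + \frac{\left(6 \left(1 + Y\right)\right)^{2}}{5} = - \frac{8}{5} + \frac{\left(6 + 6 Y\right)^{2}}{5}$)
$\left(-114\right) \left(-82\right) + \left(b{\left(F{\left(V{\left(-5 \right)} \right)} \right)} + 2 \left(-6\right)\right) = \left(-114\right) \left(-82\right) + \left(\left(- \frac{8}{5} + \frac{36 \left(1 + 0\right)^{2}}{5}\right) + 2 \left(-6\right)\right) = 9348 - \left(\frac{68}{5} - \frac{36}{5}\right) = 9348 + \left(\left(- \frac{8}{5} + \frac{36}{5} \cdot 1\right) - 12\right) = 9348 + \left(\left(- \frac{8}{5} + \frac{36}{5}\right) - 12\right) = 9348 + \left(\frac{28}{5} - 12\right) = 9348 - \frac{32}{5} = \frac{46708}{5}$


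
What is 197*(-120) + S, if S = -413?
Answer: -24053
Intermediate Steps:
197*(-120) + S = 197*(-120) - 413 = -23640 - 413 = -24053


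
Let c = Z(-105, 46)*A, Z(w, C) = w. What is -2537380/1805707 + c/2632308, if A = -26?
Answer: -158910383165/113170880518 ≈ -1.4042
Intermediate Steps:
c = 2730 (c = -105*(-26) = 2730)
-2537380/1805707 + c/2632308 = -2537380/1805707 + 2730/2632308 = -2537380*1/1805707 + 2730*(1/2632308) = -2537380/1805707 + 65/62674 = -158910383165/113170880518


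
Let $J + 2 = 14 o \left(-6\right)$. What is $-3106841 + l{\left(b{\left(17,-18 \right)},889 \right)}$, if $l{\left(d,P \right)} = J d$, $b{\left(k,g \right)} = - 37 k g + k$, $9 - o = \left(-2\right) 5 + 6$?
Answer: $-15511707$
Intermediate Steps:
$o = 13$ ($o = 9 - \left(\left(-2\right) 5 + 6\right) = 9 - \left(-10 + 6\right) = 9 - -4 = 9 + 4 = 13$)
$b{\left(k,g \right)} = k - 37 g k$ ($b{\left(k,g \right)} = - 37 g k + k = k - 37 g k$)
$J = -1094$ ($J = -2 + 14 \cdot 13 \left(-6\right) = -2 + 182 \left(-6\right) = -2 - 1092 = -1094$)
$l{\left(d,P \right)} = - 1094 d$
$-3106841 + l{\left(b{\left(17,-18 \right)},889 \right)} = -3106841 - 1094 \cdot 17 \left(1 - -666\right) = -3106841 - 1094 \cdot 17 \left(1 + 666\right) = -3106841 - 1094 \cdot 17 \cdot 667 = -3106841 - 12404866 = -15511707$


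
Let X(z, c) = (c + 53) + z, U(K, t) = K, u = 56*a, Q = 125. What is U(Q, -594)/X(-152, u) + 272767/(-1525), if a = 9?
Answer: -22056002/123525 ≈ -178.55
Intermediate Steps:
u = 504 (u = 56*9 = 504)
X(z, c) = 53 + c + z (X(z, c) = (53 + c) + z = 53 + c + z)
U(Q, -594)/X(-152, u) + 272767/(-1525) = 125/(53 + 504 - 152) + 272767/(-1525) = 125/405 + 272767*(-1/1525) = 125*(1/405) - 272767/1525 = 25/81 - 272767/1525 = -22056002/123525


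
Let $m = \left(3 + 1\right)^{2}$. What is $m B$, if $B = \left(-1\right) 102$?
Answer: $-1632$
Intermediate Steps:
$m = 16$ ($m = 4^{2} = 16$)
$B = -102$
$m B = 16 \left(-102\right) = -1632$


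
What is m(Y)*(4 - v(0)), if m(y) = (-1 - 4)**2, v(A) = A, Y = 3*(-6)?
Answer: 100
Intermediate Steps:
Y = -18
m(y) = 25 (m(y) = (-5)**2 = 25)
m(Y)*(4 - v(0)) = 25*(4 - 1*0) = 25*(4 + 0) = 25*4 = 100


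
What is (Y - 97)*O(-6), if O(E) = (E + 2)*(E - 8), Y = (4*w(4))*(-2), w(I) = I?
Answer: -7224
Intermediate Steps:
Y = -32 (Y = (4*4)*(-2) = 16*(-2) = -32)
O(E) = (-8 + E)*(2 + E) (O(E) = (2 + E)*(-8 + E) = (-8 + E)*(2 + E))
(Y - 97)*O(-6) = (-32 - 97)*(-16 + (-6)² - 6*(-6)) = -129*(-16 + 36 + 36) = -129*56 = -7224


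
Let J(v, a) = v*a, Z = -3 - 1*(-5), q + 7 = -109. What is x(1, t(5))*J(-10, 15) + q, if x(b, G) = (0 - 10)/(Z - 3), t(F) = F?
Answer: -1616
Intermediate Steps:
q = -116 (q = -7 - 109 = -116)
Z = 2 (Z = -3 + 5 = 2)
J(v, a) = a*v
x(b, G) = 10 (x(b, G) = (0 - 10)/(2 - 3) = -10/(-1) = -10*(-1) = 10)
x(1, t(5))*J(-10, 15) + q = 10*(15*(-10)) - 116 = 10*(-150) - 116 = -1500 - 116 = -1616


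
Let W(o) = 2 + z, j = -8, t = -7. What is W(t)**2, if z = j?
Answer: 36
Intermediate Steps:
z = -8
W(o) = -6 (W(o) = 2 - 8 = -6)
W(t)**2 = (-6)**2 = 36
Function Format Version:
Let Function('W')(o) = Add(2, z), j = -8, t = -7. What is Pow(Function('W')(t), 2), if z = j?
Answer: 36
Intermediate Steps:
z = -8
Function('W')(o) = -6 (Function('W')(o) = Add(2, -8) = -6)
Pow(Function('W')(t), 2) = Pow(-6, 2) = 36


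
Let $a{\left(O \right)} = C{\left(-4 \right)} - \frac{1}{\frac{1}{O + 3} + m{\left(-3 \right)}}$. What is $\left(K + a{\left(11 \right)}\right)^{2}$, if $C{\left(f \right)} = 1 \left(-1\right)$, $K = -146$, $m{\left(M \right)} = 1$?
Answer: $\frac{4923961}{225} \approx 21884.0$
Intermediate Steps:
$C{\left(f \right)} = -1$
$a{\left(O \right)} = -1 - \frac{1}{1 + \frac{1}{3 + O}}$ ($a{\left(O \right)} = -1 - \frac{1}{\frac{1}{O + 3} + 1} = -1 - \frac{1}{\frac{1}{3 + O} + 1} = -1 - \frac{1}{1 + \frac{1}{3 + O}}$)
$\left(K + a{\left(11 \right)}\right)^{2} = \left(-146 + \frac{-7 - 22}{4 + 11}\right)^{2} = \left(-146 + \frac{-7 - 22}{15}\right)^{2} = \left(-146 + \frac{1}{15} \left(-29\right)\right)^{2} = \left(-146 - \frac{29}{15}\right)^{2} = \left(- \frac{2219}{15}\right)^{2} = \frac{4923961}{225}$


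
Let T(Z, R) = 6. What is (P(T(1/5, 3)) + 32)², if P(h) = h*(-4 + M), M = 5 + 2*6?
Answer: 12100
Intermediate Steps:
M = 17 (M = 5 + 12 = 17)
P(h) = 13*h (P(h) = h*(-4 + 17) = h*13 = 13*h)
(P(T(1/5, 3)) + 32)² = (13*6 + 32)² = (78 + 32)² = 110² = 12100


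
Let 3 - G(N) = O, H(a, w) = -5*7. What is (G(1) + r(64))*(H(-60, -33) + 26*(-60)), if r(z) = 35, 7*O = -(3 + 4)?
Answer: -62205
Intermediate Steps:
O = -1 (O = (-(3 + 4))/7 = (-1*7)/7 = (⅐)*(-7) = -1)
H(a, w) = -35
G(N) = 4 (G(N) = 3 - 1*(-1) = 3 + 1 = 4)
(G(1) + r(64))*(H(-60, -33) + 26*(-60)) = (4 + 35)*(-35 + 26*(-60)) = 39*(-35 - 1560) = 39*(-1595) = -62205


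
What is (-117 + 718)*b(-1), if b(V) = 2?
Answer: 1202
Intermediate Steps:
(-117 + 718)*b(-1) = (-117 + 718)*2 = 601*2 = 1202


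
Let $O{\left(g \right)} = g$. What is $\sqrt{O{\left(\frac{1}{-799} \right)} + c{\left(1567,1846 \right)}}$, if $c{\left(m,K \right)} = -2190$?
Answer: $\frac{i \sqrt{1398098989}}{799} \approx 46.797 i$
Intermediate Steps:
$\sqrt{O{\left(\frac{1}{-799} \right)} + c{\left(1567,1846 \right)}} = \sqrt{\frac{1}{-799} - 2190} = \sqrt{- \frac{1}{799} - 2190} = \sqrt{- \frac{1749811}{799}} = \frac{i \sqrt{1398098989}}{799}$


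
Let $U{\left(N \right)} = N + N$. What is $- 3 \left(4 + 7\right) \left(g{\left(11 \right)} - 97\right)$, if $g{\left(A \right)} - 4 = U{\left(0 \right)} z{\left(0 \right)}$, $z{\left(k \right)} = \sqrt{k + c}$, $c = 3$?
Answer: $3069$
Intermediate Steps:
$U{\left(N \right)} = 2 N$
$z{\left(k \right)} = \sqrt{3 + k}$ ($z{\left(k \right)} = \sqrt{k + 3} = \sqrt{3 + k}$)
$g{\left(A \right)} = 4$ ($g{\left(A \right)} = 4 + 2 \cdot 0 \sqrt{3 + 0} = 4 + 0 \sqrt{3} = 4 + 0 = 4$)
$- 3 \left(4 + 7\right) \left(g{\left(11 \right)} - 97\right) = - 3 \left(4 + 7\right) \left(4 - 97\right) = \left(-3\right) 11 \left(-93\right) = \left(-33\right) \left(-93\right) = 3069$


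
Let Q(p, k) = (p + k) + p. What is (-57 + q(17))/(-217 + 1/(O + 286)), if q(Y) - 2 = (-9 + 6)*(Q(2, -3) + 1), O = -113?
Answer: 10553/37540 ≈ 0.28111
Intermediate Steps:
Q(p, k) = k + 2*p (Q(p, k) = (k + p) + p = k + 2*p)
q(Y) = -4 (q(Y) = 2 + (-9 + 6)*((-3 + 2*2) + 1) = 2 - 3*((-3 + 4) + 1) = 2 - 3*(1 + 1) = 2 - 3*2 = 2 - 6 = -4)
(-57 + q(17))/(-217 + 1/(O + 286)) = (-57 - 4)/(-217 + 1/(-113 + 286)) = -61/(-217 + 1/173) = -61/(-37540/173) = -61*(-173/37540) = 10553/37540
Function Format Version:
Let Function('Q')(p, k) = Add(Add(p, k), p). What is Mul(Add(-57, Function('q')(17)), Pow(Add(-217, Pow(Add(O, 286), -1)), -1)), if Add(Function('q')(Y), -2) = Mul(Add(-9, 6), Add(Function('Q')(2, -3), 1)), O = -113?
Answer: Rational(10553, 37540) ≈ 0.28111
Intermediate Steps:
Function('Q')(p, k) = Add(k, Mul(2, p)) (Function('Q')(p, k) = Add(Add(k, p), p) = Add(k, Mul(2, p)))
Function('q')(Y) = -4 (Function('q')(Y) = Add(2, Mul(Add(-9, 6), Add(Add(-3, Mul(2, 2)), 1))) = Add(2, Mul(-3, Add(Add(-3, 4), 1))) = Add(2, Mul(-3, Add(1, 1))) = Add(2, Mul(-3, 2)) = Add(2, -6) = -4)
Mul(Add(-57, Function('q')(17)), Pow(Add(-217, Pow(Add(O, 286), -1)), -1)) = Mul(Add(-57, -4), Pow(Add(-217, Pow(Add(-113, 286), -1)), -1)) = Mul(-61, Pow(Add(-217, Pow(173, -1)), -1)) = Mul(-61, Pow(Add(-217, Rational(1, 173)), -1)) = Mul(-61, Pow(Rational(-37540, 173), -1)) = Mul(-61, Rational(-173, 37540)) = Rational(10553, 37540)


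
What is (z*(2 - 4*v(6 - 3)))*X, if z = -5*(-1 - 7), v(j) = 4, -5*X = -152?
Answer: -17024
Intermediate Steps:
X = 152/5 (X = -⅕*(-152) = 152/5 ≈ 30.400)
z = 40 (z = -5*(-8) = 40)
(z*(2 - 4*v(6 - 3)))*X = (40*(2 - 4*4))*(152/5) = (40*(2 - 16))*(152/5) = (40*(-14))*(152/5) = -560*152/5 = -17024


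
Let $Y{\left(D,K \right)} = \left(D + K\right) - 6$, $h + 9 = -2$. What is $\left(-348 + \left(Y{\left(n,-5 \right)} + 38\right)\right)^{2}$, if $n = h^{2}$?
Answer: $40000$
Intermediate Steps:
$h = -11$ ($h = -9 - 2 = -11$)
$n = 121$ ($n = \left(-11\right)^{2} = 121$)
$Y{\left(D,K \right)} = -6 + D + K$
$\left(-348 + \left(Y{\left(n,-5 \right)} + 38\right)\right)^{2} = \left(-348 + \left(\left(-6 + 121 - 5\right) + 38\right)\right)^{2} = \left(-348 + \left(110 + 38\right)\right)^{2} = \left(-348 + 148\right)^{2} = \left(-200\right)^{2} = 40000$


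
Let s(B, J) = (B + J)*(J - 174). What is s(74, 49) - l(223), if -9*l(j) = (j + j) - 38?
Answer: -45989/3 ≈ -15330.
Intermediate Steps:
s(B, J) = (-174 + J)*(B + J) (s(B, J) = (B + J)*(-174 + J) = (-174 + J)*(B + J))
l(j) = 38/9 - 2*j/9 (l(j) = -((j + j) - 38)/9 = -(2*j - 38)/9 = -(-38 + 2*j)/9 = 38/9 - 2*j/9)
s(74, 49) - l(223) = (49² - 174*74 - 174*49 + 74*49) - (38/9 - 2/9*223) = (2401 - 12876 - 8526 + 3626) - (38/9 - 446/9) = -15375 - 1*(-136/3) = -15375 + 136/3 = -45989/3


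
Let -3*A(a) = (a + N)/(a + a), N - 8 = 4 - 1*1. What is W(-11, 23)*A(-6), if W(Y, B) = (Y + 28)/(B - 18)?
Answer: 17/36 ≈ 0.47222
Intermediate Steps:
W(Y, B) = (28 + Y)/(-18 + B)
N = 11 (N = 8 + (4 - 1*1) = 8 + (4 - 1) = 8 + 3 = 11)
A(a) = -(11 + a)/(6*a) (A(a) = -(a + 11)/(3*(a + a)) = -(11 + a)/(3*(2*a)) = -(11 + a)*1/(2*a)/3 = -(11 + a)/(6*a))
W(-11, 23)*A(-6) = ((28 - 11)/(-18 + 23))*((1/6)*(-11 - 1*(-6))/(-6)) = (17/5)*((1/6)*(-1/6)*(-11 + 6)) = ((1/5)*17)*((1/6)*(-1/6)*(-5)) = (17/5)*(5/36) = 17/36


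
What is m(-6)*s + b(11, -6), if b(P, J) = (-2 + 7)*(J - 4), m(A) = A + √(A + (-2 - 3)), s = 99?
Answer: -644 + 99*I*√11 ≈ -644.0 + 328.35*I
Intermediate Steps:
m(A) = A + √(-5 + A) (m(A) = A + √(A - 5) = A + √(-5 + A))
b(P, J) = -20 + 5*J (b(P, J) = 5*(-4 + J) = -20 + 5*J)
m(-6)*s + b(11, -6) = (-6 + √(-5 - 6))*99 + (-20 + 5*(-6)) = (-6 + √(-11))*99 + (-20 - 30) = (-6 + I*√11)*99 - 50 = (-594 + 99*I*√11) - 50 = -644 + 99*I*√11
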